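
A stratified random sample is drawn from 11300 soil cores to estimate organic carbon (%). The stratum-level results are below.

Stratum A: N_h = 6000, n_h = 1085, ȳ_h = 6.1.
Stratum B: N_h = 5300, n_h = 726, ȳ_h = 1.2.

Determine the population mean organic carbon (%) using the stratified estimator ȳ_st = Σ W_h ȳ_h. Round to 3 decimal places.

N = Σ N_h = 11300. Stratum weights W_h = N_h/N.
ȳ_st = (6000·6.1 + 5300·1.2) / 11300 = 3.80177

ȳ_st ≈ 3.802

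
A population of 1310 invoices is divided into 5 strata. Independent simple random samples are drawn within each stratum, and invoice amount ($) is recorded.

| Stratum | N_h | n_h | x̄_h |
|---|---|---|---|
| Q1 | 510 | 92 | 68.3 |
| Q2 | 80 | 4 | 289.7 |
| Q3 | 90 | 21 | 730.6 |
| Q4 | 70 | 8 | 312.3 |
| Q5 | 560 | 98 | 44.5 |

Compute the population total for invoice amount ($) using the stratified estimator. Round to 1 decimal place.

τ̂_st ≈ 170544.0

τ̂_st = Σ N_h x̄_h = 510·68.3 + 80·289.7 + 90·730.6 + 70·312.3 + 560·44.5 = 170544.0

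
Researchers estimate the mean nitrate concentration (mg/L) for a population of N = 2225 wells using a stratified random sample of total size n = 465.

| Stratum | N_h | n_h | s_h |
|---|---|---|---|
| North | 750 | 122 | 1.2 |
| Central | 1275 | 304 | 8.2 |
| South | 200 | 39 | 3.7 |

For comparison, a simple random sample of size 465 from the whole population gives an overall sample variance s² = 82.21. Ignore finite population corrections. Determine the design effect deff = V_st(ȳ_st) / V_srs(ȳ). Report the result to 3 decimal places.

deff ≈ 0.434

V̂(ȳ_st) = Σ W_h² s_h²/n_h, with W_h = N_h/N and N = 2225:
  stratum North: (750/2225)²·1.2²/122 = 0.00134111
  stratum Central: (1275/2225)²·8.2²/304 = 0.0726297
  stratum South: (200/2225)²·3.7²/39 = 0.00283621
V_st = 0.0768071
V_srs = s²/n = 82.21/465 = 0.176796
deff = V_st / V_srs = 0.0768071/0.176796 = 0.4344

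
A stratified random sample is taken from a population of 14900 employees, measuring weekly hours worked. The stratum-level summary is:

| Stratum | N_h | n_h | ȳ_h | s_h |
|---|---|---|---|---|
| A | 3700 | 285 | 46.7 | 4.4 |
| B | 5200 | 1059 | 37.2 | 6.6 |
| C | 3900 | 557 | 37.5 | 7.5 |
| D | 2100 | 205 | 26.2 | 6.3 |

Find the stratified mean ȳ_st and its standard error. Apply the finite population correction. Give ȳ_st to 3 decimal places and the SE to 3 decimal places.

ȳ_st ≈ 38.087, SE ≈ 0.131

ȳ_st = Σ W_h ȳ_h = (3700·46.7 + 5200·37.2 + 3900·37.5 + 2100·26.2)/14900 = 38.08725
V̂(ȳ_st) = Σ W_h² (1 − n_h/N_h) s_h²/n_h, with W_h = N_h/N and N = 14900:
  stratum A: (3700/14900)²·(1 − 285/3700)·4.4²/285 = 0.00386617
  stratum B: (5200/14900)²·(1 − 1059/5200)·6.6²/1059 = 0.00398959
  stratum C: (3900/14900)²·(1 − 557/3900)·7.5²/557 = 0.00593056
  stratum D: (2100/14900)²·(1 − 205/2100)·6.3²/205 = 0.00347043
V̂(ȳ_st) = 0.0172567
SE(ȳ_st) = √0.0172567 = 0.131365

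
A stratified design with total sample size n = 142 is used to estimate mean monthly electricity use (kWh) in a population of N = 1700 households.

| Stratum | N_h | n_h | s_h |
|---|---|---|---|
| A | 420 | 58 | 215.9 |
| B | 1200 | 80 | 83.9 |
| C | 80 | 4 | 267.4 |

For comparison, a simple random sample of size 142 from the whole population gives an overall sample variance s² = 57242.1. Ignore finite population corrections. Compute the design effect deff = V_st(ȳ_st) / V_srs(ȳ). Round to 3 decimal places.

deff ≈ 0.329

V̂(ȳ_st) = Σ W_h² s_h²/n_h, with W_h = N_h/N and N = 1700:
  stratum A: (420/1700)²·215.9²/58 = 49.0544
  stratum B: (1200/1700)²·83.9²/80 = 43.8428
  stratum C: (80/1700)²·267.4²/4 = 39.5863
V_st = 132.484
V_srs = s²/n = 57242.1/142 = 403.113
deff = V_st / V_srs = 132.484/403.113 = 0.3287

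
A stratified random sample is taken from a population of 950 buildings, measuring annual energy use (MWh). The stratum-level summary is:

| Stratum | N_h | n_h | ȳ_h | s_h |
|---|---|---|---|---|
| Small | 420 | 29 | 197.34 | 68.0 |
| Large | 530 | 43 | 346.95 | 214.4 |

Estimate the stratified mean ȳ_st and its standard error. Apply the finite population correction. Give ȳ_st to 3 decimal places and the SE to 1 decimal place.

ȳ_st ≈ 280.807, SE ≈ 18.3

ȳ_st = Σ W_h ȳ_h = (420·197.34 + 530·346.95)/950 = 280.80663
V̂(ȳ_st) = Σ W_h² (1 − n_h/N_h) s_h²/n_h, with W_h = N_h/N and N = 950:
  stratum Small: (420/950)²·(1 − 29/420)·68.0²/29 = 29.0134
  stratum Large: (530/950)²·(1 − 43/530)·214.4²/43 = 305.73
V̂(ȳ_st) = 334.744
SE(ȳ_st) = √334.744 = 18.296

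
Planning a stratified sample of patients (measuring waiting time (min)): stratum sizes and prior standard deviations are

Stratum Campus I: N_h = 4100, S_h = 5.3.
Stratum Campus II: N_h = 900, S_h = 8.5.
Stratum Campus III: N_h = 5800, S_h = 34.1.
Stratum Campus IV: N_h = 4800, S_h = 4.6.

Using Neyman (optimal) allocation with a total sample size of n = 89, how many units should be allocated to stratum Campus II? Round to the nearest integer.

Neyman allocation: n_h = n · N_h S_h / Σ N_i S_i, with n = 89.
  stratum Campus I: N_h·S_h = 4100·5.3 = 21730.00
  stratum Campus II: N_h·S_h = 900·8.5 = 7650.00
  stratum Campus III: N_h·S_h = 5800·34.1 = 197780.00
  stratum Campus IV: N_h·S_h = 4800·4.6 = 22080.00
Σ N_h S_h = 249240.00
n for stratum Campus II = 89·7650.00/249240.00 = 2.732 → 3

3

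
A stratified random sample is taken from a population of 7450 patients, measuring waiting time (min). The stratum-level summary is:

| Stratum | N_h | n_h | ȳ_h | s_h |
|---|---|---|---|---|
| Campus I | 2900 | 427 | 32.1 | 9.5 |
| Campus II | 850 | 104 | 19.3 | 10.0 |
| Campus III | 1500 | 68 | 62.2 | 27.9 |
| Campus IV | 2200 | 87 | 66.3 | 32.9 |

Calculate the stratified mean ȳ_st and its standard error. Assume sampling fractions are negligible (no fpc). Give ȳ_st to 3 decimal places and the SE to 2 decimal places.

ȳ_st = Σ W_h ȳ_h = (2900·32.1 + 850·19.3 + 1500·62.2 + 2200·66.3)/7450 = 46.79933
V̂(ȳ_st) = Σ W_h² s_h²/n_h, with W_h = N_h/N and N = 7450:
  stratum Campus I: (2900/7450)²·9.5²/427 = 0.032026
  stratum Campus II: (850/7450)²·10.0²/104 = 0.0125168
  stratum Campus III: (1500/7450)²·27.9²/68 = 0.464055
  stratum Campus IV: (2200/7450)²·32.9²/87 = 1.08494
V̂(ȳ_st) = 1.59354
SE(ȳ_st) = √1.59354 = 1.26235

ȳ_st ≈ 46.799, SE ≈ 1.26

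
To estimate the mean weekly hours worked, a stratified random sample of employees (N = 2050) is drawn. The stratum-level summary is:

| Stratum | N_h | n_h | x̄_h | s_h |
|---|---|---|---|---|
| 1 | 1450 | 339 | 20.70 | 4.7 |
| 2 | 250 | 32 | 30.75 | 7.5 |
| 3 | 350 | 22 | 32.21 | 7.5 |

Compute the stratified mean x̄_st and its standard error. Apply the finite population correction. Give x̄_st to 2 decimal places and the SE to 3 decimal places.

x̄_st = Σ W_h x̄_h = (1450·20.70 + 250·30.75 + 350·32.21)/2050 = 23.89073
V̂(x̄_st) = Σ W_h² (1 − n_h/N_h) s_h²/n_h, with W_h = N_h/N and N = 2050:
  stratum 1: (1450/2050)²·(1 − 339/1450)·4.7²/339 = 0.0249787
  stratum 2: (250/2050)²·(1 − 32/250)·7.5²/32 = 0.0227961
  stratum 3: (350/2050)²·(1 − 22/350)·7.5²/22 = 0.0698448
V̂(x̄_st) = 0.11762
SE(x̄_st) = √0.11762 = 0.342957

x̄_st ≈ 23.89, SE ≈ 0.343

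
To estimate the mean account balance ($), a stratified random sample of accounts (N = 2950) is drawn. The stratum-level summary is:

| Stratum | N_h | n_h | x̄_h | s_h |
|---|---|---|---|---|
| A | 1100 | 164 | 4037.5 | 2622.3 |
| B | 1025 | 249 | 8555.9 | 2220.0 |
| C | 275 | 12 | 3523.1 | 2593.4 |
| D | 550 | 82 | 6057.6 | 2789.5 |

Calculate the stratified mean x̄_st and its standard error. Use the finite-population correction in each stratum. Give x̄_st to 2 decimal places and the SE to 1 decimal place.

x̄_st = Σ W_h x̄_h = (1100·4037.5 + 1025·8555.9 + 275·3523.1 + 550·6057.6)/2950 = 5936.12881
V̂(x̄_st) = Σ W_h² (1 − n_h/N_h) s_h²/n_h, with W_h = N_h/N and N = 2950:
  stratum A: (1100/2950)²·(1 − 164/1100)·2622.3²/164 = 4960.73
  stratum B: (1025/2950)²·(1 − 249/1025)·2220.0²/249 = 1809.04
  stratum C: (275/2950)²·(1 − 12/275)·2593.4²/12 = 4658.03
  stratum D: (550/2950)²·(1 − 82/550)·2789.5²/82 = 2806.75
V̂(x̄_st) = 14234.5
SE(x̄_st) = √14234.5 = 119.309

x̄_st ≈ 5936.13, SE ≈ 119.3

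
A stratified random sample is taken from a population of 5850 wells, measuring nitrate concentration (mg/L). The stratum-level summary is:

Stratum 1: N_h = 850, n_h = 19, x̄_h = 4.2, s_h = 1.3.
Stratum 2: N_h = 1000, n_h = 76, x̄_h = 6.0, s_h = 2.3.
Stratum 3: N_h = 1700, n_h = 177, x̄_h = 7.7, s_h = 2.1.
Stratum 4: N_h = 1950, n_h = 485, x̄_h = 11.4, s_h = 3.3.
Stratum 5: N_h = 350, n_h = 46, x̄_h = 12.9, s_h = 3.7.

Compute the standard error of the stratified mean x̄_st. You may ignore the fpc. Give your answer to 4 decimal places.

SE(x̄_st) ≈ 0.0979

V̂(x̄_st) = Σ W_h² s_h²/n_h, with W_h = N_h/N and N = 5850:
  stratum 1: (850/5850)²·1.3²/19 = 0.00187784
  stratum 2: (1000/5850)²·2.3²/76 = 0.0020339
  stratum 3: (1700/5850)²·2.1²/177 = 0.00210403
  stratum 4: (1950/5850)²·3.3²/485 = 0.00249485
  stratum 5: (350/5850)²·3.7²/46 = 0.0010653
V̂(x̄_st) = 0.00957591
SE(x̄_st) = √0.00957591 = 0.0978566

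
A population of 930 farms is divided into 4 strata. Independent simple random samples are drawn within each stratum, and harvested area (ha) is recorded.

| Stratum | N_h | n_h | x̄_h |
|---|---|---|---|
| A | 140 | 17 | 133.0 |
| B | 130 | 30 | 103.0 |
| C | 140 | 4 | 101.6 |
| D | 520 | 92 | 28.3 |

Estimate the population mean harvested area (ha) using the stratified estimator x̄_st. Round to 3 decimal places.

x̄_st ≈ 65.538

N = Σ N_h = 930. Stratum weights W_h = N_h/N.
x̄_st = (140·133.0 + 130·103.0 + 140·101.6 + 520·28.3) / 930 = 65.53763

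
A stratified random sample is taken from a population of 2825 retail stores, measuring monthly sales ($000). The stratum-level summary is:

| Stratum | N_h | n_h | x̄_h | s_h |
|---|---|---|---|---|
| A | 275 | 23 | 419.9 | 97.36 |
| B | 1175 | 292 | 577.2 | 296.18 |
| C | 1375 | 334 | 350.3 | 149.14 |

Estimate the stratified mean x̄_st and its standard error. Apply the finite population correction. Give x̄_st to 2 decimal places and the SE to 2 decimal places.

x̄_st ≈ 451.45, SE ≈ 7.39

x̄_st = Σ W_h x̄_h = (275·419.9 + 1175·577.2 + 1375·350.3)/2825 = 451.44956
V̂(x̄_st) = Σ W_h² (1 − n_h/N_h) s_h²/n_h, with W_h = N_h/N and N = 2825:
  stratum A: (275/2825)²·(1 − 23/275)·97.36²/23 = 3.57874
  stratum B: (1175/2825)²·(1 − 292/1175)·296.18²/292 = 39.0562
  stratum C: (1375/2825)²·(1 − 334/1375)·149.14²/334 = 11.9442
V̂(x̄_st) = 54.5792
SE(x̄_st) = √54.5792 = 7.38777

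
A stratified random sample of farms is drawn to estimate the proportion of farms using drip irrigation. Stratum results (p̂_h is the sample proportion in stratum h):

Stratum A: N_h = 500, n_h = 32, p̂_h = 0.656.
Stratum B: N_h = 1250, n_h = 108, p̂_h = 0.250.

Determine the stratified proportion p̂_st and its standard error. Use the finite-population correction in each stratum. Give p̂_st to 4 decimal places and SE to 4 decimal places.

p̂_st ≈ 0.3660, SE ≈ 0.0371

N = 1750; stratum weights W_h = N_h/N.
p̂_st = Σ W_h p̂_h = (500·0.656 + 1250·0.250)/1750 = 0.36600
V̂(p̂_st) = Σ W_h² (1 − n_h/N_h) p̂_h(1−p̂_h)/(n_h−1):
  stratum A: (500/1750)²·(1 − 32/500)·0.656·0.344/31 = 0.000556212
  stratum B: (1250/1750)²·(1 − 108/1250)·0.250·0.750/107 = 0.000816803
V̂(p̂_st) = 0.00137302; SE = √V̂ = 0.0370542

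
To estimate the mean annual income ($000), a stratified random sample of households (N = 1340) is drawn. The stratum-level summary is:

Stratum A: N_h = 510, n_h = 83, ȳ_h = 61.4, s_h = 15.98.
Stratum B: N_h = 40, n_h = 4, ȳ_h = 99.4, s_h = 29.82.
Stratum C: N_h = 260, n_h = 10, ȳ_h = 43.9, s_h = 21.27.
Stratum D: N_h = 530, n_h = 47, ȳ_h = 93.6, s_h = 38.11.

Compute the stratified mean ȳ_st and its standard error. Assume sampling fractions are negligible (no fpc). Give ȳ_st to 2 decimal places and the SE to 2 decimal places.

ȳ_st ≈ 71.87, SE ≈ 2.68

ȳ_st = Σ W_h ȳ_h = (510·61.4 + 40·99.4 + 260·43.9 + 530·93.6)/1340 = 71.87463
V̂(ȳ_st) = Σ W_h² s_h²/n_h, with W_h = N_h/N and N = 1340:
  stratum A: (510/1340)²·15.98²/83 = 0.445663
  stratum B: (40/1340)²·29.82²/4 = 0.198091
  stratum C: (260/1340)²·21.27²/10 = 1.70323
  stratum D: (530/1340)²·38.11²/47 = 4.83417
V̂(ȳ_st) = 7.18115
SE(ȳ_st) = √7.18115 = 2.67977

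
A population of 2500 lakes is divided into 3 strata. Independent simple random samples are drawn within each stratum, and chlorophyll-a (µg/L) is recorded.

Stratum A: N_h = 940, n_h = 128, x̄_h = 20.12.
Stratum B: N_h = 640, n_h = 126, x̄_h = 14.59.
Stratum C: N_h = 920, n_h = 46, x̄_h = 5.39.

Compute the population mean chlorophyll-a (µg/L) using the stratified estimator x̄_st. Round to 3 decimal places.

x̄_st ≈ 13.284

N = Σ N_h = 2500. Stratum weights W_h = N_h/N.
x̄_st = (940·20.12 + 640·14.59 + 920·5.39) / 2500 = 13.28368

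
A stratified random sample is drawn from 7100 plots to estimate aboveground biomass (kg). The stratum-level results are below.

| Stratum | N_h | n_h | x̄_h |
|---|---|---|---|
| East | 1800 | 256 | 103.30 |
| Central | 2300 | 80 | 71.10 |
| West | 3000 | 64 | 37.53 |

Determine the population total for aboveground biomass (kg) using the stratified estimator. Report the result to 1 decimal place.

τ̂_st = Σ N_h x̄_h = 1800·103.30 + 2300·71.10 + 3000·37.53 = 462060.0

τ̂_st ≈ 462060.0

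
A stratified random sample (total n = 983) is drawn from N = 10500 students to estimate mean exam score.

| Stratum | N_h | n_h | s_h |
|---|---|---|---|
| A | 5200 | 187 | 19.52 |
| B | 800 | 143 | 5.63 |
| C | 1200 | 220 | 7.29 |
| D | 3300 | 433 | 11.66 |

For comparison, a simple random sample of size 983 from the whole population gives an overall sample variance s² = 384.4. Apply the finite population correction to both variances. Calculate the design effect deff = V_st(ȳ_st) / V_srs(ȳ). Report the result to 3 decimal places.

V̂(ȳ_st) = Σ W_h² (1 − n_h/N_h) s_h²/n_h, with W_h = N_h/N and N = 10500:
  stratum A: (5200/10500)²·(1 − 187/5200)·19.52²/187 = 0.481771
  stratum B: (800/10500)²·(1 − 143/800)·5.63²/143 = 0.00105671
  stratum C: (1200/10500)²·(1 − 220/1200)·7.29²/220 = 0.00257668
  stratum D: (3300/10500)²·(1 − 433/3300)·11.66²/433 = 0.0269446
V_st = 0.512349
V_srs = (1 − 983/10500)·384.4/983 = 0.354438
deff = V_st / V_srs = 0.512349/0.354438 = 1.4455

deff ≈ 1.446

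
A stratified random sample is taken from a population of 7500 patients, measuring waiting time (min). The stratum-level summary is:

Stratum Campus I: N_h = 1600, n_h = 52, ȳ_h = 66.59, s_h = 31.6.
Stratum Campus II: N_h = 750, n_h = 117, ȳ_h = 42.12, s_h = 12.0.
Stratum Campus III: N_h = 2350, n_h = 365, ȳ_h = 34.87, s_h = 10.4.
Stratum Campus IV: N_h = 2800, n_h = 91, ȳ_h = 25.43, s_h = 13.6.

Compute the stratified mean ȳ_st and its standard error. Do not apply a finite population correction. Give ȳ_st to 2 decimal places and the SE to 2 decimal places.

ȳ_st ≈ 38.84, SE ≈ 1.09

ȳ_st = Σ W_h ȳ_h = (1600·66.59 + 750·42.12 + 2350·34.87 + 2800·25.43)/7500 = 38.83767
V̂(ȳ_st) = Σ W_h² s_h²/n_h, with W_h = N_h/N and N = 7500:
  stratum Campus I: (1600/7500)²·31.6²/52 = 0.873953
  stratum Campus II: (750/7500)²·12.0²/117 = 0.0123077
  stratum Campus III: (2350/7500)²·10.4²/365 = 0.0290929
  stratum Campus IV: (2800/7500)²·13.6²/91 = 0.283289
V̂(ȳ_st) = 1.19864
SE(ȳ_st) = √1.19864 = 1.09483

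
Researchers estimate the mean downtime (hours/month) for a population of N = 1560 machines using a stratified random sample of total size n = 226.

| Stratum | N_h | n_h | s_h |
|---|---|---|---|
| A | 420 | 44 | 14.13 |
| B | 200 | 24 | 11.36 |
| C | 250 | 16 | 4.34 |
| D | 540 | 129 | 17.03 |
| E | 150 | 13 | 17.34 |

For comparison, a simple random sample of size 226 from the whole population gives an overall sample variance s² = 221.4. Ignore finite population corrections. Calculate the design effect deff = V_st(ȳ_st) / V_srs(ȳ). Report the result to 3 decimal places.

deff ≈ 0.950

V̂(ȳ_st) = Σ W_h² s_h²/n_h, with W_h = N_h/N and N = 1560:
  stratum A: (420/1560)²·14.13²/44 = 0.328913
  stratum B: (200/1560)²·11.36²/24 = 0.0883805
  stratum C: (250/1560)²·4.34²/16 = 0.0302336
  stratum D: (540/1560)²·17.03²/129 = 0.269388
  stratum E: (150/1560)²·17.34²/13 = 0.21384
V_st = 0.930754
V_srs = s²/n = 221.4/226 = 0.979646
deff = V_st / V_srs = 0.930754/0.979646 = 0.9501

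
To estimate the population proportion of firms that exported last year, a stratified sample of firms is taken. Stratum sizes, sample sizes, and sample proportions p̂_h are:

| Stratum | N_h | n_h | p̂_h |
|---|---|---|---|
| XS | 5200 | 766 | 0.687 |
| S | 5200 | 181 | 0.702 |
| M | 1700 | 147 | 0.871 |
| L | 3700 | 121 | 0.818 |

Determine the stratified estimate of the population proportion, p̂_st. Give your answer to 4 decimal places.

N = 15800; stratum weights W_h = N_h/N.
p̂_st = Σ W_h p̂_h = (5200·0.687 + 5200·0.702 + 1700·0.871 + 3700·0.818)/15800 = 0.74241

p̂_st ≈ 0.7424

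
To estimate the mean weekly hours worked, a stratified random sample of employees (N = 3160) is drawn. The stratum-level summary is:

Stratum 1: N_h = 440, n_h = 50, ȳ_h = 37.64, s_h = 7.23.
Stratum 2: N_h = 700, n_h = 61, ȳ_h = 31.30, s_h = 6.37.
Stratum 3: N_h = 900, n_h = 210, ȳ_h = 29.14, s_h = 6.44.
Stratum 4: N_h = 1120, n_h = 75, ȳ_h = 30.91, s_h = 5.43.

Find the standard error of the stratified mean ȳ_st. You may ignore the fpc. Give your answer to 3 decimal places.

SE(ȳ_st) ≈ 0.344

V̂(ȳ_st) = Σ W_h² s_h²/n_h, with W_h = N_h/N and N = 3160:
  stratum 1: (440/3160)²·7.23²/50 = 0.0202693
  stratum 2: (700/3160)²·6.37²/61 = 0.0326416
  stratum 3: (900/3160)²·6.44²/210 = 0.01602
  stratum 4: (1120/3160)²·5.43²/75 = 0.0493856
V̂(ȳ_st) = 0.118316
SE(ȳ_st) = √0.118316 = 0.343972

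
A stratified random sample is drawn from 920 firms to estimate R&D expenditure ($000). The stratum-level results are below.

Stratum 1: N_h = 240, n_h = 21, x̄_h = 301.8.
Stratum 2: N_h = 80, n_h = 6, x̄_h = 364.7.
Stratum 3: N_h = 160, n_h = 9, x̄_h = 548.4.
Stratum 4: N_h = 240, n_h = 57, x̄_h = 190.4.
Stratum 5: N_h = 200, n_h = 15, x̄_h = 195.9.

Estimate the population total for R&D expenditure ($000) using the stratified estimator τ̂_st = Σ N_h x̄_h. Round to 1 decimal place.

τ̂_st = Σ N_h x̄_h = 240·301.8 + 80·364.7 + 160·548.4 + 240·190.4 + 200·195.9 = 274228.0

τ̂_st ≈ 274228.0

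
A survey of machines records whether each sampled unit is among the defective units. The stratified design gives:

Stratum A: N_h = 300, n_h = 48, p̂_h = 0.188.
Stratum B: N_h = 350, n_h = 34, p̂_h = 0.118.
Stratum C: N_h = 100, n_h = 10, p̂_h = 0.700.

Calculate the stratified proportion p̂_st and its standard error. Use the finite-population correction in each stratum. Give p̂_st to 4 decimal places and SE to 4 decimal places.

N = 750; stratum weights W_h = N_h/N.
p̂_st = Σ W_h p̂_h = (300·0.188 + 350·0.118 + 100·0.700)/750 = 0.22360
V̂(p̂_st) = Σ W_h² (1 − n_h/N_h) p̂_h(1−p̂_h)/(n_h−1):
  stratum A: (300/750)²·(1 − 48/300)·0.188·0.812/47 = 0.000436531
  stratum B: (350/750)²·(1 − 34/350)·0.118·0.882/33 = 0.000620111
  stratum C: (100/750)²·(1 − 10/100)·0.700·0.300/9 = 0.000373333
V̂(p̂_st) = 0.00142998; SE = √V̂ = 0.037815

p̂_st ≈ 0.2236, SE ≈ 0.0378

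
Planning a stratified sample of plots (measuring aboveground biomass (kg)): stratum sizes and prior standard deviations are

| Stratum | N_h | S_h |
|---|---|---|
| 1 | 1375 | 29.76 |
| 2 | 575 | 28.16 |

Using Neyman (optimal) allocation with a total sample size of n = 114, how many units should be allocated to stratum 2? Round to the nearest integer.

Neyman allocation: n_h = n · N_h S_h / Σ N_i S_i, with n = 114.
  stratum 1: N_h·S_h = 1375·29.76 = 40920.00
  stratum 2: N_h·S_h = 575·28.16 = 16192.00
Σ N_h S_h = 57112.00
n for stratum 2 = 114·16192.00/57112.00 = 32.320 → 32

32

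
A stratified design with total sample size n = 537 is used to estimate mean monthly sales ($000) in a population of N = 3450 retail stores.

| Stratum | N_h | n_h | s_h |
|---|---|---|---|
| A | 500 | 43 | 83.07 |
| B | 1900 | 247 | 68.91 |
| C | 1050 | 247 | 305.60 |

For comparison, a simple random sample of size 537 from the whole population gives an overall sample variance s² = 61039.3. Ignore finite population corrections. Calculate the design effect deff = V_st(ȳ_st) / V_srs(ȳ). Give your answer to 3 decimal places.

deff ≈ 0.389

V̂(ȳ_st) = Σ W_h² s_h²/n_h, with W_h = N_h/N and N = 3450:
  stratum A: (500/3450)²·83.07²/43 = 3.37071
  stratum B: (1900/3450)²·68.91²/247 = 5.83091
  stratum C: (1050/3450)²·305.60²/247 = 35.0227
V_st = 44.2244
V_srs = s²/n = 61039.3/537 = 113.667
deff = V_st / V_srs = 44.2244/113.667 = 0.3891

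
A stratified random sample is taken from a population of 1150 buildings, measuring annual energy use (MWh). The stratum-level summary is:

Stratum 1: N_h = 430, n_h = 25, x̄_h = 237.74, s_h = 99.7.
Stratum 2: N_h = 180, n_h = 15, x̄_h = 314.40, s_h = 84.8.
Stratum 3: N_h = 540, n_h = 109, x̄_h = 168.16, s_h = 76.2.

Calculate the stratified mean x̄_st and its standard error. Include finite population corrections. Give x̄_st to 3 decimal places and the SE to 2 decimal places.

x̄_st = Σ W_h x̄_h = (430·237.74 + 180·314.40 + 540·168.16)/1150 = 217.06661
V̂(x̄_st) = Σ W_h² (1 − n_h/N_h) s_h²/n_h, with W_h = N_h/N and N = 1150:
  stratum 1: (430/1150)²·(1 − 25/430)·99.7²/25 = 52.3574
  stratum 2: (180/1150)²·(1 − 15/180)·84.8²/15 = 10.7662
  stratum 3: (540/1150)²·(1 − 109/540)·76.2²/109 = 9.37473
V̂(x̄_st) = 72.4983
SE(x̄_st) = √72.4983 = 8.51459

x̄_st ≈ 217.067, SE ≈ 8.51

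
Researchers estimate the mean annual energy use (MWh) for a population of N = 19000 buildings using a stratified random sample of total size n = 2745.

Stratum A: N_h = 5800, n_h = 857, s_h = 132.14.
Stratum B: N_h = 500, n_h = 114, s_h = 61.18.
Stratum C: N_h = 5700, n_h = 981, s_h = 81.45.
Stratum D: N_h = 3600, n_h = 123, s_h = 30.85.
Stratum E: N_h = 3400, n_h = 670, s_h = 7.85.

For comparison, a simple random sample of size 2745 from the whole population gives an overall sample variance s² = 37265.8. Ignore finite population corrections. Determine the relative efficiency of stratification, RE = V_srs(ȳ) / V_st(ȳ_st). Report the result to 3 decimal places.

V̂(ȳ_st) = Σ W_h² s_h²/n_h, with W_h = N_h/N and N = 19000:
  stratum A: (5800/19000)²·132.14²/857 = 1.89861
  stratum B: (500/19000)²·61.18²/114 = 0.0227377
  stratum C: (5700/19000)²·81.45²/981 = 0.608633
  stratum D: (3600/19000)²·30.85²/123 = 0.277781
  stratum E: (3400/19000)²·7.85²/670 = 0.0029452
V_st = 2.81071
V_srs = s²/n = 37265.8/2745 = 13.5759
Relative efficiency = V_srs / V_st = 13.5759/2.81071 = 4.8301

RE ≈ 4.830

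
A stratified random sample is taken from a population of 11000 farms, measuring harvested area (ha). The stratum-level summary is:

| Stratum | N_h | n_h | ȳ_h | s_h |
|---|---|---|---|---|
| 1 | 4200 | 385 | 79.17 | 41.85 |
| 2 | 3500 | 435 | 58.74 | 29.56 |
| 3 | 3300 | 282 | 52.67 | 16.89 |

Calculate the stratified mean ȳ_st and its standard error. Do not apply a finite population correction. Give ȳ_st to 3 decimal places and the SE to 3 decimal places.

ȳ_st ≈ 64.720, SE ≈ 0.979

ȳ_st = Σ W_h ȳ_h = (4200·79.17 + 3500·58.74 + 3300·52.67)/11000 = 64.71955
V̂(ȳ_st) = Σ W_h² s_h²/n_h, with W_h = N_h/N and N = 11000:
  stratum 1: (4200/11000)²·41.85²/385 = 0.663198
  stratum 2: (3500/11000)²·29.56²/435 = 0.203362
  stratum 3: (3300/11000)²·16.89²/282 = 0.0910443
V̂(ȳ_st) = 0.957605
SE(ȳ_st) = √0.957605 = 0.978573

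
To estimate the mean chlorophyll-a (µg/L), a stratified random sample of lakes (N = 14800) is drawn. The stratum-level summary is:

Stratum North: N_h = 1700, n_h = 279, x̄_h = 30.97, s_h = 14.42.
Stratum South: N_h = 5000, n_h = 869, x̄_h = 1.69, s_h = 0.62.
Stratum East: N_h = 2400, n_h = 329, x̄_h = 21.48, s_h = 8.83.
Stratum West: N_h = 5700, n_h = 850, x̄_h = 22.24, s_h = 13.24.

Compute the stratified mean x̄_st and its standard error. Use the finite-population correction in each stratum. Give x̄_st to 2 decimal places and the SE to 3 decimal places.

x̄_st ≈ 16.18, SE ≈ 0.199

x̄_st = Σ W_h x̄_h = (1700·30.97 + 5000·1.69 + 2400·21.48 + 5700·22.24)/14800 = 16.17696
V̂(x̄_st) = Σ W_h² (1 − n_h/N_h) s_h²/n_h, with W_h = N_h/N and N = 14800:
  stratum North: (1700/14800)²·(1 − 279/1700)·14.42²/279 = 0.00821951
  stratum South: (5000/14800)²·(1 − 869/5000)·0.62²/869 = 4.17124e-05
  stratum East: (2400/14800)²·(1 − 329/2400)·8.83²/329 = 0.00537766
  stratum West: (5700/14800)²·(1 − 850/5700)·13.24²/850 = 0.0260286
V̂(x̄_st) = 0.0396674
SE(x̄_st) = √0.0396674 = 0.199167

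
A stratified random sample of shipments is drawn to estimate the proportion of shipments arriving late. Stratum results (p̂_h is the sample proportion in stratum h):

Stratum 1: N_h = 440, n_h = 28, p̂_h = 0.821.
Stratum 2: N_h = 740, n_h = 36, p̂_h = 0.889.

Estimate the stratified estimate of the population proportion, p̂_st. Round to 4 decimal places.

N = 1180; stratum weights W_h = N_h/N.
p̂_st = Σ W_h p̂_h = (440·0.821 + 740·0.889)/1180 = 0.86364

p̂_st ≈ 0.8636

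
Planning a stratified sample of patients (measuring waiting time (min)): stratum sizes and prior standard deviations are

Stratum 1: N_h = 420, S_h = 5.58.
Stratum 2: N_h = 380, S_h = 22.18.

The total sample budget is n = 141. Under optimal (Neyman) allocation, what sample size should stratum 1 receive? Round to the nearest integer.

Neyman allocation: n_h = n · N_h S_h / Σ N_i S_i, with n = 141.
  stratum 1: N_h·S_h = 420·5.58 = 2343.60
  stratum 2: N_h·S_h = 380·22.18 = 8428.40
Σ N_h S_h = 10772.00
n for stratum 1 = 141·2343.60/10772.00 = 30.677 → 31

31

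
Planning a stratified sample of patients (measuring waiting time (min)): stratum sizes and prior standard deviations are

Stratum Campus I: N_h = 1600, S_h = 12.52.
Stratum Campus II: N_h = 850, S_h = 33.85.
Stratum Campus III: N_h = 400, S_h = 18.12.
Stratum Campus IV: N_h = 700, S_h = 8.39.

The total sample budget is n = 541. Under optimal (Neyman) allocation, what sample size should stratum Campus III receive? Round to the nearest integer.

Neyman allocation: n_h = n · N_h S_h / Σ N_i S_i, with n = 541.
  stratum Campus I: N_h·S_h = 1600·12.52 = 20032.00
  stratum Campus II: N_h·S_h = 850·33.85 = 28772.50
  stratum Campus III: N_h·S_h = 400·18.12 = 7248.00
  stratum Campus IV: N_h·S_h = 700·8.39 = 5873.00
Σ N_h S_h = 61925.50
n for stratum Campus III = 541·7248.00/61925.50 = 63.321 → 63

63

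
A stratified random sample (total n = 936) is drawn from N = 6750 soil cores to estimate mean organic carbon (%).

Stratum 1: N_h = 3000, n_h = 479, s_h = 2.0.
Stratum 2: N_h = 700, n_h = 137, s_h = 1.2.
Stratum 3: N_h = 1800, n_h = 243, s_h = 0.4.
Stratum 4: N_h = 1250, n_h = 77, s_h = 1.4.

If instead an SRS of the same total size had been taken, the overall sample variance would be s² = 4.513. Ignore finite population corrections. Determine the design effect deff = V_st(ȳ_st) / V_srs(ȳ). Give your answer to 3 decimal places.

V̂(ȳ_st) = Σ W_h² s_h²/n_h, with W_h = N_h/N and N = 6750:
  stratum 1: (3000/6750)²·2.0²/479 = 0.00164953
  stratum 2: (700/6750)²·1.2²/137 = 0.00011304
  stratum 3: (1800/6750)²·0.4²/243 = 4.68221e-05
  stratum 4: (1250/6750)²·1.4²/77 = 0.000872927
V_st = 0.00268232
V_srs = s²/n = 4.513/936 = 0.00482158
deff = V_st / V_srs = 0.00268232/0.00482158 = 0.5563

deff ≈ 0.556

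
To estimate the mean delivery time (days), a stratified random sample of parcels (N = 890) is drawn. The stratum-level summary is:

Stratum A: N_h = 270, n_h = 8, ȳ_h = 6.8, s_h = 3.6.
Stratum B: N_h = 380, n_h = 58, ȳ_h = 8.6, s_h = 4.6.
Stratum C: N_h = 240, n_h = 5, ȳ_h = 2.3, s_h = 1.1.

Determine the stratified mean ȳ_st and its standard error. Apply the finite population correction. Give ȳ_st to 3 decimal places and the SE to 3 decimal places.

ȳ_st = Σ W_h ȳ_h = (270·6.8 + 380·8.6 + 240·2.3)/890 = 6.35506
V̂(ȳ_st) = Σ W_h² (1 − n_h/N_h) s_h²/n_h, with W_h = N_h/N and N = 890:
  stratum A: (270/890)²·(1 − 8/270)·3.6²/8 = 0.144677
  stratum B: (380/890)²·(1 − 58/380)·4.6²/58 = 0.0563569
  stratum C: (240/890)²·(1 − 5/240)·1.1²/5 = 0.0172312
V̂(ȳ_st) = 0.218265
SE(ȳ_st) = √0.218265 = 0.467189

ȳ_st ≈ 6.355, SE ≈ 0.467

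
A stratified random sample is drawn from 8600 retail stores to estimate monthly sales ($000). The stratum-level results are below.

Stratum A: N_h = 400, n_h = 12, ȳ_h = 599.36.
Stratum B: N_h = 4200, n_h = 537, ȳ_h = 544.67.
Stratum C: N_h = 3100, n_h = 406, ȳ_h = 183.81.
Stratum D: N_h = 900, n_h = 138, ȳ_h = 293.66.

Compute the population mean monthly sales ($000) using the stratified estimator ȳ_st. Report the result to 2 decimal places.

N = Σ N_h = 8600. Stratum weights W_h = N_h/N.
ȳ_st = (400·599.36 + 4200·544.67 + 3100·183.81 + 900·293.66) / 8600 = 390.8678

ȳ_st ≈ 390.87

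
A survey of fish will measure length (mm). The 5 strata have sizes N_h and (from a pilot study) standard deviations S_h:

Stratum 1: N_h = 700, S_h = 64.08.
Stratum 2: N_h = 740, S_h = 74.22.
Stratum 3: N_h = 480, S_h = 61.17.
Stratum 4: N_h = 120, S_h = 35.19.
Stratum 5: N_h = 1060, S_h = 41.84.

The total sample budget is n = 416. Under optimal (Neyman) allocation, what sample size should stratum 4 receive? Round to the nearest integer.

Neyman allocation: n_h = n · N_h S_h / Σ N_i S_i, with n = 416.
  stratum 1: N_h·S_h = 700·64.08 = 44856.00
  stratum 2: N_h·S_h = 740·74.22 = 54922.80
  stratum 3: N_h·S_h = 480·61.17 = 29361.60
  stratum 4: N_h·S_h = 120·35.19 = 4222.80
  stratum 5: N_h·S_h = 1060·41.84 = 44350.40
Σ N_h S_h = 177713.60
n for stratum 4 = 416·4222.80/177713.60 = 9.885 → 10

10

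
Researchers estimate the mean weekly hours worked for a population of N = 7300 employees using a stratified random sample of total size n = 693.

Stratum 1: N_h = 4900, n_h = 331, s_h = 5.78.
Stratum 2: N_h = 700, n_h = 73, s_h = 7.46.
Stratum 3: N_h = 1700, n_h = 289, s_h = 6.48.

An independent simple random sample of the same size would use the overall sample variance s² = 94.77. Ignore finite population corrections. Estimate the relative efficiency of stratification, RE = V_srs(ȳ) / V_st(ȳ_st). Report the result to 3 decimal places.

RE ≈ 2.265

V̂(ȳ_st) = Σ W_h² s_h²/n_h, with W_h = N_h/N and N = 7300:
  stratum 1: (4900/7300)²·5.78²/331 = 0.0454751
  stratum 2: (700/7300)²·7.46²/73 = 0.00700979
  stratum 3: (1700/7300)²·6.48²/289 = 0.0078796
V_st = 0.0603645
V_srs = s²/n = 94.77/693 = 0.136753
Relative efficiency = V_srs / V_st = 0.136753/0.0603645 = 2.2655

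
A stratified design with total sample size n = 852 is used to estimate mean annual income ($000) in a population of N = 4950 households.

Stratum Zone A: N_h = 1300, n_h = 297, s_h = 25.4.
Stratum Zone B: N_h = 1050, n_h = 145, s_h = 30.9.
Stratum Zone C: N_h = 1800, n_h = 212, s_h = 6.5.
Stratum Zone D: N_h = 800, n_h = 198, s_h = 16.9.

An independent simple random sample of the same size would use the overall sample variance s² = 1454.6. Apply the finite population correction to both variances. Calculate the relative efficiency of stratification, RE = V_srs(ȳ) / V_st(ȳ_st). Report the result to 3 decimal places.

RE ≈ 3.345

V̂(ȳ_st) = Σ W_h² (1 − n_h/N_h) s_h²/n_h, with W_h = N_h/N and N = 4950:
  stratum Zone A: (1300/4950)²·(1 − 297/1300)·25.4²/297 = 0.115597
  stratum Zone B: (1050/4950)²·(1 − 145/1050)·30.9²/145 = 0.255374
  stratum Zone C: (1800/4950)²·(1 − 212/1800)·6.5²/212 = 0.023249
  stratum Zone D: (800/4950)²·(1 − 198/800)·16.9²/198 = 0.028352
V_st = 0.422571
V_srs = (1 − 852/4950)·1454.6/852 = 1.41342
Relative efficiency = V_srs / V_st = 1.41342/0.422571 = 3.3448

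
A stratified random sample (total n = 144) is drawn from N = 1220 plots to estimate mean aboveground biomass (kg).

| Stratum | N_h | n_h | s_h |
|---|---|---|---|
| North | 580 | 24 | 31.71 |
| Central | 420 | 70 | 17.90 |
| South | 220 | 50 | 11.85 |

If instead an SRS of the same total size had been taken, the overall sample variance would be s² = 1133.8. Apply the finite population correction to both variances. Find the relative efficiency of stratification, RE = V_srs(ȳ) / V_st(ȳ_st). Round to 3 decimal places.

V̂(ȳ_st) = Σ W_h² (1 − n_h/N_h) s_h²/n_h, with W_h = N_h/N and N = 1220:
  stratum North: (580/1220)²·(1 − 24/580)·31.71²/24 = 9.07746
  stratum Central: (420/1220)²·(1 − 70/420)·17.90²/70 = 0.45207
  stratum South: (220/1220)²·(1 − 50/220)·11.85²/50 = 0.0705698
V_st = 9.6001
V_srs = (1 − 144/1220)·1133.8/144 = 6.94427
Relative efficiency = V_srs / V_st = 6.94427/9.6001 = 0.7234

RE ≈ 0.723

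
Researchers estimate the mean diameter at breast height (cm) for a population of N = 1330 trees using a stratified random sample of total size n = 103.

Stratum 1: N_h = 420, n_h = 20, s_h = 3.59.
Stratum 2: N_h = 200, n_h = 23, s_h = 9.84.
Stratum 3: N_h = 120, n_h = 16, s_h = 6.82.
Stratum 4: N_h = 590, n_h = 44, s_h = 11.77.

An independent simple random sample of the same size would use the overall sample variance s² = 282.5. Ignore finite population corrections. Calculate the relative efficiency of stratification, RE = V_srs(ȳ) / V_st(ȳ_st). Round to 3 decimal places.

V̂(ȳ_st) = Σ W_h² s_h²/n_h, with W_h = N_h/N and N = 1330:
  stratum 1: (420/1330)²·3.59²/20 = 0.064262
  stratum 2: (200/1330)²·9.84²/23 = 0.0951961
  stratum 3: (120/1330)²·6.82²/16 = 0.0236651
  stratum 4: (590/1330)²·11.77²/44 = 0.619585
V_st = 0.802708
V_srs = s²/n = 282.5/103 = 2.74272
Relative efficiency = V_srs / V_st = 2.74272/0.802708 = 3.4168

RE ≈ 3.417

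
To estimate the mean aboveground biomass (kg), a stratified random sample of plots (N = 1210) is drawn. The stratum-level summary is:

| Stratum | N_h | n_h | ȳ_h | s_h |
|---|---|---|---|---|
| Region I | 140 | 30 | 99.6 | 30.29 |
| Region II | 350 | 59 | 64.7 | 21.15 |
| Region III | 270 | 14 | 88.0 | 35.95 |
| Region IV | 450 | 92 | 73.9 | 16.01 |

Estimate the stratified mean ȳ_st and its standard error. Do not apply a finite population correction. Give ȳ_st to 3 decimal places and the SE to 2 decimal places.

ȳ_st = Σ W_h ȳ_h = (140·99.6 + 350·64.7 + 270·88.0 + 450·73.9)/1210 = 77.35868
V̂(ȳ_st) = Σ W_h² s_h²/n_h, with W_h = N_h/N and N = 1210:
  stratum Region I: (140/1210)²·30.29²/30 = 0.409414
  stratum Region II: (350/1210)²·21.15²/59 = 0.634358
  stratum Region III: (270/1210)²·35.95²/14 = 4.59649
  stratum Region IV: (450/1210)²·16.01²/92 = 0.385344
V̂(ȳ_st) = 6.02561
SE(ȳ_st) = √6.02561 = 2.45471

ȳ_st ≈ 77.359, SE ≈ 2.45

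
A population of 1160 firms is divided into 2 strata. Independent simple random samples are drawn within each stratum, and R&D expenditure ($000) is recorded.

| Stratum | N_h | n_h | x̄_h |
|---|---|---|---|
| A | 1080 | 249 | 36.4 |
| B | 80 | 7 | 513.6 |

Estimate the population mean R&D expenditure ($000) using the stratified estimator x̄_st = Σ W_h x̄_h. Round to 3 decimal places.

x̄_st ≈ 69.310

N = Σ N_h = 1160. Stratum weights W_h = N_h/N.
x̄_st = (1080·36.4 + 80·513.6) / 1160 = 69.31034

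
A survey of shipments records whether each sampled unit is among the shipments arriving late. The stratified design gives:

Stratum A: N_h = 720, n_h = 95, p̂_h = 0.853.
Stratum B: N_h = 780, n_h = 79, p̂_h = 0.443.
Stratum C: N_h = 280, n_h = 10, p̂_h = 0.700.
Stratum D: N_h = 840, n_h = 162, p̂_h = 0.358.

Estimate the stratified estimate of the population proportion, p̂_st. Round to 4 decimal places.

p̂_st ≈ 0.5559

N = 2620; stratum weights W_h = N_h/N.
p̂_st = Σ W_h p̂_h = (720·0.853 + 780·0.443 + 280·0.700 + 840·0.358)/2620 = 0.55589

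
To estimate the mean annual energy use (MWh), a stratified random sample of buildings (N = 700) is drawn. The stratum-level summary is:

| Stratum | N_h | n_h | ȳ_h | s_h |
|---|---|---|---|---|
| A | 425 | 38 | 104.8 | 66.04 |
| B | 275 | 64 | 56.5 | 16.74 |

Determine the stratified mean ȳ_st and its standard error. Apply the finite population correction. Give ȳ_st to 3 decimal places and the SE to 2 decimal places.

ȳ_st = Σ W_h ȳ_h = (425·104.8 + 275·56.5)/700 = 85.82500
V̂(ȳ_st) = Σ W_h² (1 − n_h/N_h) s_h²/n_h, with W_h = N_h/N and N = 700:
  stratum A: (425/700)²·(1 − 38/425)·66.04²/38 = 38.5243
  stratum B: (275/700)²·(1 − 64/275)·16.74²/64 = 0.518501
V̂(ȳ_st) = 39.0428
SE(ȳ_st) = √39.0428 = 6.24842

ȳ_st ≈ 85.825, SE ≈ 6.25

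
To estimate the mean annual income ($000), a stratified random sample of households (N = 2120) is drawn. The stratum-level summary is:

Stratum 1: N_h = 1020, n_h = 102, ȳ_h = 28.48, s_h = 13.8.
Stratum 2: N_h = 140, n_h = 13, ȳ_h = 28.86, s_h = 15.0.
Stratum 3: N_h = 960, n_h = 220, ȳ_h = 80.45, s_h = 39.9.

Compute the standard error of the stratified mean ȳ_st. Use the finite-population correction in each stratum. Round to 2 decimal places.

SE(ȳ_st) ≈ 1.27

V̂(ȳ_st) = Σ W_h² (1 − n_h/N_h) s_h²/n_h, with W_h = N_h/N and N = 2120:
  stratum 1: (1020/2120)²·(1 − 102/1020)·13.8²/102 = 0.388982
  stratum 2: (140/2120)²·(1 − 13/140)·15.0²/13 = 0.0684698
  stratum 3: (960/2120)²·(1 − 220/960)·39.9²/220 = 1.14381
V̂(ȳ_st) = 1.60126
SE(ȳ_st) = √1.60126 = 1.26541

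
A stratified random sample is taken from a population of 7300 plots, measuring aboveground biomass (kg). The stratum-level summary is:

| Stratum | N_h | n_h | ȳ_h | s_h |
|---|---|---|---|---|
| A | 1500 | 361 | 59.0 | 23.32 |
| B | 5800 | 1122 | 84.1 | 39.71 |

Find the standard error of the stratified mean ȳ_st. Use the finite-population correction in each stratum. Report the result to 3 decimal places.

SE(ȳ_st) ≈ 0.874

V̂(ȳ_st) = Σ W_h² (1 − n_h/N_h) s_h²/n_h, with W_h = N_h/N and N = 7300:
  stratum A: (1500/7300)²·(1 − 361/1500)·23.32²/361 = 0.0482969
  stratum B: (5800/7300)²·(1 − 1122/5800)·39.71²/1122 = 0.715566
V̂(ȳ_st) = 0.763862
SE(ȳ_st) = √0.763862 = 0.873992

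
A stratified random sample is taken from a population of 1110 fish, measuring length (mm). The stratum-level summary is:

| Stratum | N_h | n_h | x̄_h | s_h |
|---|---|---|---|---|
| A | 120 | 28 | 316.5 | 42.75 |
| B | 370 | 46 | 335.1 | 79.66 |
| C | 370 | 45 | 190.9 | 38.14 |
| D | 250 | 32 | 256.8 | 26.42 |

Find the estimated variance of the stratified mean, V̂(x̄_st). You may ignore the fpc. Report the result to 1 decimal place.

V̂(x̄_st) ≈ 20.8

V̂(x̄_st) = Σ W_h² s_h²/n_h, with W_h = N_h/N and N = 1110:
  stratum A: (120/1110)²·42.75²/28 = 0.762835
  stratum B: (370/1110)²·79.66²/46 = 15.3278
  stratum C: (370/1110)²·38.14²/45 = 3.59175
  stratum D: (250/1110)²·26.42²/32 = 1.1065
V̂(x̄_st) = 20.7889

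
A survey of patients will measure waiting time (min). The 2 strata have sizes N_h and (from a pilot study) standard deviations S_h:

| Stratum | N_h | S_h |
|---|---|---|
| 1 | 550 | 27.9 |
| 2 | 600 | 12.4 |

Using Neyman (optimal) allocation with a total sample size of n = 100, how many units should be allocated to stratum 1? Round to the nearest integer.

67

Neyman allocation: n_h = n · N_h S_h / Σ N_i S_i, with n = 100.
  stratum 1: N_h·S_h = 550·27.9 = 15345.00
  stratum 2: N_h·S_h = 600·12.4 = 7440.00
Σ N_h S_h = 22785.00
n for stratum 1 = 100·15345.00/22785.00 = 67.347 → 67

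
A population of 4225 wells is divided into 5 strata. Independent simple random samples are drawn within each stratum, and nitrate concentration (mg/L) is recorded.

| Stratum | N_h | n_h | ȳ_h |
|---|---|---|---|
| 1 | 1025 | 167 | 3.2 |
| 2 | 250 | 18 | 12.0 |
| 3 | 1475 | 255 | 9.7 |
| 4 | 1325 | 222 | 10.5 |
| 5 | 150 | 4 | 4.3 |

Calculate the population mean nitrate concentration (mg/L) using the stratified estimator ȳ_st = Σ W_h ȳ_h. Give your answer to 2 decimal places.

N = Σ N_h = 4225. Stratum weights W_h = N_h/N.
ȳ_st = (1025·3.2 + 250·12.0 + 1475·9.7 + 1325·10.5 + 150·4.3) / 4225 = 8.3183

ȳ_st ≈ 8.32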